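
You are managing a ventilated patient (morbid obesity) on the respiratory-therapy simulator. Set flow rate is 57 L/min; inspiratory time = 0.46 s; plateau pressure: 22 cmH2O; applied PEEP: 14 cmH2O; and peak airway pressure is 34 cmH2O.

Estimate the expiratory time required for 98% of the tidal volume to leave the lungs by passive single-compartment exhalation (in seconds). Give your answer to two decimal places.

2.70

Flow: 57 L/min ÷ 60 = 0.95 L/s.
Vt = flow × Ti = 0.95 L/s × 0.46 s × 1000 mL/L = 437.0 mL.
R = (PIP − Pplat)/V̇ = (34 − 22) / 0.95 = 12.0/0.95 = 12.632 cmH2O·s/L.
C = Vt/(Pplat − PEEP) = 437.0 / (22 − 14) = 437.0/8.0 = 54.625 mL/cmH2O.
τ = R × C = 12.632 × 0.05463 L/cmH2O = 0.6901 s.
t = −τ·ln(1 − 0.98) = −0.6901·ln(0.02) = 2.7 s.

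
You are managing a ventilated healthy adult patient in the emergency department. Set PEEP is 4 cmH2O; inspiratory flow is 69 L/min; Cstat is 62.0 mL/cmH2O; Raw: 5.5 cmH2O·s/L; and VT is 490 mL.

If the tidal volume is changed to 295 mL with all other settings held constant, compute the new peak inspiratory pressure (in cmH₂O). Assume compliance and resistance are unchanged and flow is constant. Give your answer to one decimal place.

15.1

Flow: 69 L/min ÷ 60 = 1.15 L/s.
PIP = Vt/C + R·V̇ + PEEP (constant-flow equation of motion).
Only the elastic term changes: ΔPIP = ΔVt / C = (295 − 490) / 62.0 = -3.145 cmH2O.
Original PIP = 490/62.0 + 5.5×1.15 + 4 = 18.228 cmH2O; new PIP = 18.228 + (-3.145) = 15.083 cmH2O.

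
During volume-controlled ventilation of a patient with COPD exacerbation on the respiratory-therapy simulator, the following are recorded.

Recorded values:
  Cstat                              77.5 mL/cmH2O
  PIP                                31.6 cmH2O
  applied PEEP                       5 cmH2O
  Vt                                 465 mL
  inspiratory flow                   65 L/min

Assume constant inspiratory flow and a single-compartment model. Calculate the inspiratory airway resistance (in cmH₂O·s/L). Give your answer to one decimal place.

Flow: 65 L/min ÷ 60 = 1.0833 L/s.
Equation of motion (constant flow): PIP = Vt/C + R·V̇ + PEEP.
R·V̇ = PIP − Vt/C − PEEP = 31.6 − 465/77.5 − 5 = 31.6 − 6.0 − 5 = 20.6 cmH2O.
R = 20.6 / 1.0833 = 19.016 cmH2O·s/L.

19.0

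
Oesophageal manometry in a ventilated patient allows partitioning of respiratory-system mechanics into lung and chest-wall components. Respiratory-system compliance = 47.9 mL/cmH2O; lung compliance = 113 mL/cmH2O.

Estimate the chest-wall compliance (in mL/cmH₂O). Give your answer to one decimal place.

1/Ccw = 1/Crs − 1/CL.
1/Ccw = 1/47.9 − 1/113 = 0.01203.
Ccw = 83.126 mL/cmH2O.

83.1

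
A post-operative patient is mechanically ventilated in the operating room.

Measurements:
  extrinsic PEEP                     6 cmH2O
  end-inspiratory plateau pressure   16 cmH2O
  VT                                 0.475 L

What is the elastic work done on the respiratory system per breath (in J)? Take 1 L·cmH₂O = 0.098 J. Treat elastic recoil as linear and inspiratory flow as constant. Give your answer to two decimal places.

0.23

Elastic work ≈ ½ × (Pplat − PEEP) × Vt = 0.5 × (16 − 6) × 0.475 L = 0.5 × 10.0 × 0.475 = 2.375 L·cmH2O.
× 0.098 J/(L·cmH2O) → 0.2328 J.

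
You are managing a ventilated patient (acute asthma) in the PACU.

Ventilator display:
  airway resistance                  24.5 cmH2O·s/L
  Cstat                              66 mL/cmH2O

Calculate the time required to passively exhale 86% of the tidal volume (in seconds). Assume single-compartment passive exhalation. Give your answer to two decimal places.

3.18

τ = R × C = 24.5 × 66 mL/cmH2O = 24.5 × 0.066 L/cmH2O = 1.617 s.
Exhaled fraction f = 1 − e^(−t/τ) → t = −τ·ln(1 − f) = −1.617·ln(0.14) = 3.179 s.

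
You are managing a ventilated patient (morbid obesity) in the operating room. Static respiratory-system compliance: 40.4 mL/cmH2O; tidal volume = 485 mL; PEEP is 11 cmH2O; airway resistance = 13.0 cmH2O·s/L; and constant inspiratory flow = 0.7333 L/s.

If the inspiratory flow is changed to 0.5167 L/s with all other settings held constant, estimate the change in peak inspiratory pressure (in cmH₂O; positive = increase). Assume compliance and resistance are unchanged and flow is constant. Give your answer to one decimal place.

PIP = Vt/C + R·V̇ + PEEP (constant-flow equation of motion).
Only the resistive term changes: ΔPIP = R × ΔV̇ = 13.0 × (0.5167 − 0.7333) = 13.0 × -0.2166 = -2.816 cmH2O.

-2.8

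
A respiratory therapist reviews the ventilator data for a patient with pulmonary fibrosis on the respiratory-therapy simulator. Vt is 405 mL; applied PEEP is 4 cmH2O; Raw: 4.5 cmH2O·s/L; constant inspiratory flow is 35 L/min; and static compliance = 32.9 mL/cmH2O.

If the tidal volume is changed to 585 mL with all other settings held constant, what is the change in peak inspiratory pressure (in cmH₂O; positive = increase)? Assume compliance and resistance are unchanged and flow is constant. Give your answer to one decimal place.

5.5

PIP = Vt/C + R·V̇ + PEEP (constant-flow equation of motion).
Only the elastic term changes: ΔPIP = ΔVt / C = (585 − 405) / 32.9 = 5.471 cmH2O.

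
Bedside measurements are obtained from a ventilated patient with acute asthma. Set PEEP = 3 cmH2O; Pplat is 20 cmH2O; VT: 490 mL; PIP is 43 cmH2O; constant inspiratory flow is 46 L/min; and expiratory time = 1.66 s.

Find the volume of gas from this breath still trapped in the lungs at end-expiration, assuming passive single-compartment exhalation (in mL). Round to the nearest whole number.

72

Flow: 46 L/min ÷ 60 = 0.7667 L/s.
R = (PIP − Pplat)/V̇ = (43 − 20) / 0.7667 = 23.0/0.7667 = 29.999 cmH2O·s/L.
C = Vt/(Pplat − PEEP) = 490.0 / (20 − 3) = 490.0/17.0 = 28.824 mL/cmH2O.
τ = R × C = 29.999 × 0.02882 L/cmH2O = 0.8646 s.
Fraction remaining = e^(−Te/τ) = e^(−1.66/0.8646) = 0.1466.
Trapped volume = 490.0 × 0.1466 = 71.834 mL.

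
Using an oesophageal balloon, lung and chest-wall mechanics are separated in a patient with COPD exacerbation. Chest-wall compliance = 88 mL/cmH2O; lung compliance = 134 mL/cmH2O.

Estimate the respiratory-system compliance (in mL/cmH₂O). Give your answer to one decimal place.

53.1

Lung and chest wall are elastances in series: 1/Crs = 1/CL + 1/Ccw.
1/Crs = 1/134 + 1/88 = 0.01883.
Crs = 53.107 mL/cmH2O.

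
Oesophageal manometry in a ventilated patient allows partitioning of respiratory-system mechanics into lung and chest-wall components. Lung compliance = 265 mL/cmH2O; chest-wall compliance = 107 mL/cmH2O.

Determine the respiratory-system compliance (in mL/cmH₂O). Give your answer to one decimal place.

76.2

Lung and chest wall are elastances in series: 1/Crs = 1/CL + 1/Ccw.
1/Crs = 1/265 + 1/107 = 0.01312.
Crs = 76.22 mL/cmH2O.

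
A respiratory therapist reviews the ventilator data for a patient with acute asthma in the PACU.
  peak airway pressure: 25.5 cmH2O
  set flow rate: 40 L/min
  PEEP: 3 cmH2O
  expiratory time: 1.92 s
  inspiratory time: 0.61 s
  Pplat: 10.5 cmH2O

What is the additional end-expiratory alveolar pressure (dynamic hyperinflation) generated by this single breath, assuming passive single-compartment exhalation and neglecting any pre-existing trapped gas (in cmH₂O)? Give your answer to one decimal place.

Flow: 40 L/min ÷ 60 = 0.6667 L/s.
Vt = flow × Ti = 0.6667 L/s × 0.61 s × 1000 mL/L = 406.69 mL.
R = (PIP − Pplat)/V̇ = (25.5 − 10.5) / 0.6667 = 15.0/0.6667 = 22.499 cmH2O·s/L.
C = Vt/(Pplat − PEEP) = 406.69 / (10.5 − 3) = 406.69/7.5 = 54.225 mL/cmH2O.
τ = R × C = 22.499 × 0.05423 L/cmH2O = 1.22 s.
Fraction remaining = e^(−Te/τ) = e^(−1.92/1.22) = 0.2073; trapped volume = 406.69 × 0.2073 = 84.307 mL.
Additional alveolar pressure from trapping ≈ V_trapped / C = 84.307 / 54.225 = 1.555 cmH2O.

1.6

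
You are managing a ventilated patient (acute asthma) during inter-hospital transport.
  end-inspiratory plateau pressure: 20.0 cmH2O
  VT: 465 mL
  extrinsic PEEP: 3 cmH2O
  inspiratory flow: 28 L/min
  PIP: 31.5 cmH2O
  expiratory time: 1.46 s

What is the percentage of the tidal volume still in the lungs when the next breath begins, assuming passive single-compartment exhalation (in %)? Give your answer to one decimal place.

Flow: 28 L/min ÷ 60 = 0.4667 L/s.
R = (PIP − Pplat)/V̇ = (31.5 − 20.0) / 0.4667 = 11.5/0.4667 = 24.641 cmH2O·s/L.
C = Vt/(Pplat − PEEP) = 465.0 / (20.0 − 3) = 465.0/17.0 = 27.353 mL/cmH2O.
τ = R × C = 24.641 × 0.02735 L/cmH2O = 0.6739 s.
Fraction remaining at end-expiration = e^(−Te/τ) = e^(−1.46/0.6739) = 0.1146 → 11.46%.

11.5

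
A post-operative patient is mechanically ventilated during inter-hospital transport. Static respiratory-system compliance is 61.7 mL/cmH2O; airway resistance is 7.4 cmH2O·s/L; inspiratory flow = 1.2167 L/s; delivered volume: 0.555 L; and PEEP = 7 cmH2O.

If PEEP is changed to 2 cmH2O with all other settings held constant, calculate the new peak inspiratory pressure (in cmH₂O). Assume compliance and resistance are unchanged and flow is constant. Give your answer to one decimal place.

20.0

PIP = Vt/C + R·V̇ + PEEP (constant-flow equation of motion).
Only the baseline term changes: ΔPIP = ΔPEEP = 2 − 7 = -5.0 cmH2O.
Original PIP = 555/61.7 + 7.4×1.2167 + 7 = 24.999 cmH2O; new PIP = 24.999 + (-5.0) = 19.999 cmH2O.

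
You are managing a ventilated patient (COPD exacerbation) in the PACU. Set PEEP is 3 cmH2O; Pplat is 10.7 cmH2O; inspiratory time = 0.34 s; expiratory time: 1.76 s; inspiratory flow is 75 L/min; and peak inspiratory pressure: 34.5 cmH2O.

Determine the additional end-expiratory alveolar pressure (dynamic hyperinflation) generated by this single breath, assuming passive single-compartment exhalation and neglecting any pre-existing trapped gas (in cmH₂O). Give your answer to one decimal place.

1.4

Flow: 75 L/min ÷ 60 = 1.25 L/s.
Vt = flow × Ti = 1.25 L/s × 0.34 s × 1000 mL/L = 425.0 mL.
R = (PIP − Pplat)/V̇ = (34.5 − 10.7) / 1.25 = 23.8/1.25 = 19.04 cmH2O·s/L.
C = Vt/(Pplat − PEEP) = 425.0 / (10.7 − 3) = 425.0/7.7 = 55.195 mL/cmH2O.
τ = R × C = 19.04 × 0.0552 L/cmH2O = 1.051 s.
Fraction remaining = e^(−Te/τ) = e^(−1.76/1.051) = 0.1874; trapped volume = 425.0 × 0.1874 = 79.645 mL.
Additional alveolar pressure from trapping ≈ V_trapped / C = 79.645 / 55.195 = 1.443 cmH2O.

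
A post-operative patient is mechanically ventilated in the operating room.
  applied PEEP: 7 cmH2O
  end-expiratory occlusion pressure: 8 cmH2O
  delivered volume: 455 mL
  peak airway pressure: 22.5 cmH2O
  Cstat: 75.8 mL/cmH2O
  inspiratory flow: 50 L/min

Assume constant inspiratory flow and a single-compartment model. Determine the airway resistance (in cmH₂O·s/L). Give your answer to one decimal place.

10.2

Flow: 50 L/min ÷ 60 = 0.8333 L/s.
Total PEEP = 8 cmH2O (set 7 + intrinsic 1); this is the baseline alveolar pressure.
Equation of motion (constant flow): PIP = Vt/C + R·V̇ + PEEP.
R·V̇ = PIP − Vt/C − PEEP = 22.5 − 455/75.8 − 8 = 22.5 − 6.003 − 8 = 8.497 cmH2O.
R = 8.497 / 0.8333 = 10.197 cmH2O·s/L.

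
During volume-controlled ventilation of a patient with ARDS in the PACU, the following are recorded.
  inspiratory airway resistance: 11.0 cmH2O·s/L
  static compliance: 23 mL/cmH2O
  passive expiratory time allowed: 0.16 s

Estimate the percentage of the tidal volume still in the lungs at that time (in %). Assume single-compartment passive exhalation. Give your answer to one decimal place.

53.1

τ = R × C = 11.0 × 23 mL/cmH2O = 11.0 × 0.023 L/cmH2O = 0.253 s.
Passive exhalation: V(t)/V₀ = e^(−t/τ) = e^(−0.16/0.253) = 0.5313.
Fraction remaining = 0.5313 → 53.13%.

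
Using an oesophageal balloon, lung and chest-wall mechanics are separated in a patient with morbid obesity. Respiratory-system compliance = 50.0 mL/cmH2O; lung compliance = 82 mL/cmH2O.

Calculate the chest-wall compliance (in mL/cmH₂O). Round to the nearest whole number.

1/Ccw = 1/Crs − 1/CL.
1/Ccw = 1/50.0 − 1/82 = 0.007805.
Ccw = 128.12 mL/cmH2O.

128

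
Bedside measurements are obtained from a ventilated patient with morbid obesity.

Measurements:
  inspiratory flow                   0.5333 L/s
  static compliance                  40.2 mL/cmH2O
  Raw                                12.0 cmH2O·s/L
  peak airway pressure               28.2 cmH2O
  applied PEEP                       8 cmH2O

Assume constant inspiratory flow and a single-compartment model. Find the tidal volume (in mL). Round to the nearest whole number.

Equation of motion (constant flow): PIP = Vt/C + R·V̇ + PEEP.
Vt/C = PIP − R·V̇ − PEEP = 28.2 − 6.4 − 8 = 13.8 cmH2O.
Vt = C × 13.8 = 40.2 × 13.8 = 554.76 mL.

555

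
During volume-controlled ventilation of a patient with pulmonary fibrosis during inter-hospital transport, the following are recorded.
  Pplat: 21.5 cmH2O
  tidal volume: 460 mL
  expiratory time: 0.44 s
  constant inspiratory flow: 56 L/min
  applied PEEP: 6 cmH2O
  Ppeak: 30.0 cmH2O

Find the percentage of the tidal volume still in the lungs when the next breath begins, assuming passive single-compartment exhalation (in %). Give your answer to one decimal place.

Flow: 56 L/min ÷ 60 = 0.9333 L/s.
R = (PIP − Pplat)/V̇ = (30.0 − 21.5) / 0.9333 = 8.5/0.9333 = 9.107 cmH2O·s/L.
C = Vt/(Pplat − PEEP) = 460.0 / (21.5 − 6) = 460.0/15.5 = 29.677 mL/cmH2O.
τ = R × C = 9.107 × 0.02968 L/cmH2O = 0.2703 s.
Fraction remaining at end-expiration = e^(−Te/τ) = e^(−0.44/0.2703) = 0.1964 → 19.64%.

19.6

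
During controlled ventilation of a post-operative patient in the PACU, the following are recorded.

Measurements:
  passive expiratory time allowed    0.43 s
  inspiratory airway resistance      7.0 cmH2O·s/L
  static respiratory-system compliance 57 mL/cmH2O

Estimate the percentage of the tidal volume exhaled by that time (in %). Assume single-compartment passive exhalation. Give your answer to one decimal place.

66.0

τ = R × C = 7.0 × 57 mL/cmH2O = 7.0 × 0.057 L/cmH2O = 0.399 s.
Passive exhalation: V(t)/V₀ = e^(−t/τ) = e^(−0.43/0.399) = 0.3404.
Fraction exhaled = 1 − 0.3404 = 0.6596 → 65.96%.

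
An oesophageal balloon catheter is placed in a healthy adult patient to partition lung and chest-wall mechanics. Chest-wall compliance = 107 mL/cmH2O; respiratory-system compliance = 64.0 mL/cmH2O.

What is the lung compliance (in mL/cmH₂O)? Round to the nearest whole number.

1/CL = 1/Crs − 1/Ccw.
1/CL = 1/64.0 − 1/107 = 0.006279.
CL = 159.26 mL/cmH2O.

159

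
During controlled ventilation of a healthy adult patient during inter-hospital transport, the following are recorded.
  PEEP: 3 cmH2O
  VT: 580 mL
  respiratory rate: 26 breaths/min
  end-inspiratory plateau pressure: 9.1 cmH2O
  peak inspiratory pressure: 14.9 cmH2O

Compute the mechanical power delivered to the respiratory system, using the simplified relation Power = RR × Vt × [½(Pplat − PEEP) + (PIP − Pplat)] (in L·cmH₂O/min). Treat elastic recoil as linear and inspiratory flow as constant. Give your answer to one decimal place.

Per-breath work = Vt × [½(Pplat−PEEP) + (PIP−Pplat)] = 0.580 × [0.5×6.1 + 5.8] = 0.580 × 8.85 = 5.133 L·cmH2O.
Power = 26 × 5.133 = 133.46 L·cmH2O/min.

133.5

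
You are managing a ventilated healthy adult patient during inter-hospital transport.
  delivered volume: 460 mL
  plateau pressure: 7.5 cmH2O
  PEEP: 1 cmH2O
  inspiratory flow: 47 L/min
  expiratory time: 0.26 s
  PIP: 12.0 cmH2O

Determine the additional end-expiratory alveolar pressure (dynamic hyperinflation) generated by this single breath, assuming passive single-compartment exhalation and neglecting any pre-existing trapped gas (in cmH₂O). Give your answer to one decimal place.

3.4

Flow: 47 L/min ÷ 60 = 0.7833 L/s.
R = (PIP − Pplat)/V̇ = (12.0 − 7.5) / 0.7833 = 4.5/0.7833 = 5.745 cmH2O·s/L.
C = Vt/(Pplat − PEEP) = 460.0 / (7.5 − 1) = 460.0/6.5 = 70.769 mL/cmH2O.
τ = R × C = 5.745 × 0.07077 L/cmH2O = 0.4066 s.
Fraction remaining = e^(−Te/τ) = e^(−0.26/0.4066) = 0.5276; trapped volume = 460.0 × 0.5276 = 242.7 mL.
Additional alveolar pressure from trapping ≈ V_trapped / C = 242.7 / 70.769 = 3.429 cmH2O.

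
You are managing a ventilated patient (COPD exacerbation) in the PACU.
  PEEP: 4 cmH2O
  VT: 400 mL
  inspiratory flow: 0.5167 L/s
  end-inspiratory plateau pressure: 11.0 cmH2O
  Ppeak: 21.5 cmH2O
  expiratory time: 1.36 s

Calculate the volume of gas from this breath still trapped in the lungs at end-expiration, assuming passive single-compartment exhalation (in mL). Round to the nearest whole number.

124

R = (PIP − Pplat)/V̇ = (21.5 − 11.0) / 0.5167 = 10.5/0.5167 = 20.321 cmH2O·s/L.
C = Vt/(Pplat − PEEP) = 400.0 / (11.0 − 4) = 400.0/7.0 = 57.143 mL/cmH2O.
τ = R × C = 20.321 × 0.05714 L/cmH2O = 1.161 s.
Fraction remaining = e^(−Te/τ) = e^(−1.36/1.161) = 0.3099.
Trapped volume = 400.0 × 0.3099 = 123.96 mL.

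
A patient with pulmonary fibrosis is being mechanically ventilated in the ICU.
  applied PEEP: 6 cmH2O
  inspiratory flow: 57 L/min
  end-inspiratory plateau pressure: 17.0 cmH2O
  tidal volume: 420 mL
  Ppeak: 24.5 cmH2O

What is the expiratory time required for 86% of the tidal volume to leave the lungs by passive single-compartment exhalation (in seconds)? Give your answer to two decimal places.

Flow: 57 L/min ÷ 60 = 0.95 L/s.
R = (PIP − Pplat)/V̇ = (24.5 − 17.0) / 0.95 = 7.5/0.95 = 7.895 cmH2O·s/L.
C = Vt/(Pplat − PEEP) = 420.0 / (17.0 − 6) = 420.0/11.0 = 38.182 mL/cmH2O.
τ = R × C = 7.895 × 0.03818 L/cmH2O = 0.3014 s.
t = −τ·ln(1 − 0.86) = −0.3014·ln(0.14) = 0.5926 s.

0.59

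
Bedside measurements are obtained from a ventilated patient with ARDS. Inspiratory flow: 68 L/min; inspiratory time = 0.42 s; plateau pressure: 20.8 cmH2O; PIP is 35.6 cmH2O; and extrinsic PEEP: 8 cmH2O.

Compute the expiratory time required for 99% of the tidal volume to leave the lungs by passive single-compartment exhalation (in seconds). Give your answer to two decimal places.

Flow: 68 L/min ÷ 60 = 1.1333 L/s.
Vt = flow × Ti = 1.1333 L/s × 0.42 s × 1000 mL/L = 475.99 mL.
R = (PIP − Pplat)/V̇ = (35.6 − 20.8) / 1.1333 = 14.8/1.1333 = 13.059 cmH2O·s/L.
C = Vt/(Pplat − PEEP) = 475.99 / (20.8 − 8) = 475.99/12.8 = 37.187 mL/cmH2O.
τ = R × C = 13.059 × 0.03719 L/cmH2O = 0.4857 s.
t = −τ·ln(1 − 0.99) = −0.4857·ln(0.01) = 2.237 s.

2.24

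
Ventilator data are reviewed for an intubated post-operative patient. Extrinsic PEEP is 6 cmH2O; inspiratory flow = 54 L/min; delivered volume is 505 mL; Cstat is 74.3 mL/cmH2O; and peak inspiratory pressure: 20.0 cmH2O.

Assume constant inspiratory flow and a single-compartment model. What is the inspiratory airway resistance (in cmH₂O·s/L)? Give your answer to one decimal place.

Flow: 54 L/min ÷ 60 = 0.9 L/s.
Equation of motion (constant flow): PIP = Vt/C + R·V̇ + PEEP.
R·V̇ = PIP − Vt/C − PEEP = 20.0 − 505/74.3 − 6 = 20.0 − 6.797 − 6 = 7.203 cmH2O.
R = 7.203 / 0.9 = 8.003 cmH2O·s/L.

8.0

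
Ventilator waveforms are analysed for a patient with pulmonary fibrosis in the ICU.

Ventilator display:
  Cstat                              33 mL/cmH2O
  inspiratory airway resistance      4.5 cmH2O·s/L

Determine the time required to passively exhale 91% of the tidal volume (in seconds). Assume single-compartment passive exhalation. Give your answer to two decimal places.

0.36

τ = R × C = 4.5 × 33 mL/cmH2O = 4.5 × 0.033 L/cmH2O = 0.1485 s.
Exhaled fraction f = 1 − e^(−t/τ) → t = −τ·ln(1 − f) = −0.1485·ln(0.09) = 0.3576 s.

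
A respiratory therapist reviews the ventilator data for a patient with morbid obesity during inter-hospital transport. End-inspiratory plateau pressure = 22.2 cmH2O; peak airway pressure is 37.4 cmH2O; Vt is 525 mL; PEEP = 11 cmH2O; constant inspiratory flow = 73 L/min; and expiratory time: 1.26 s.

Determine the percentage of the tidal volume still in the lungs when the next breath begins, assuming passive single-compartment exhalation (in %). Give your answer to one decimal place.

11.6

Flow: 73 L/min ÷ 60 = 1.2167 L/s.
R = (PIP − Pplat)/V̇ = (37.4 − 22.2) / 1.2167 = 15.2/1.2167 = 12.493 cmH2O·s/L.
C = Vt/(Pplat − PEEP) = 525.0 / (22.2 − 11) = 525.0/11.2 = 46.875 mL/cmH2O.
τ = R × C = 12.493 × 0.04688 L/cmH2O = 0.5857 s.
Fraction remaining at end-expiration = e^(−Te/τ) = e^(−1.26/0.5857) = 0.1163 → 11.63%.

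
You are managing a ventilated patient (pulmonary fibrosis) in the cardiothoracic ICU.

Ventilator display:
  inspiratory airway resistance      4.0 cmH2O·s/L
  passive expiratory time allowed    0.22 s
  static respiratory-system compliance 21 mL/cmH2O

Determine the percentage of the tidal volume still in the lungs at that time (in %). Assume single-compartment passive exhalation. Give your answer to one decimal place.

7.3

τ = R × C = 4.0 × 21 mL/cmH2O = 4.0 × 0.021 L/cmH2O = 0.084 s.
Passive exhalation: V(t)/V₀ = e^(−t/τ) = e^(−0.22/0.084) = 0.07287.
Fraction remaining = 0.07287 → 7.287%.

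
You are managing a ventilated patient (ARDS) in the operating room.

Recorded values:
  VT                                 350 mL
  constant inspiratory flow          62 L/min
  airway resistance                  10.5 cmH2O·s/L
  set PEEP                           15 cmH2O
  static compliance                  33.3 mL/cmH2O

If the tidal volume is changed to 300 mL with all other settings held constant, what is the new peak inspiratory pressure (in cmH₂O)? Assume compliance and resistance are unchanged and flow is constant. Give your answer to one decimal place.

34.9

Flow: 62 L/min ÷ 60 = 1.0333 L/s.
PIP = Vt/C + R·V̇ + PEEP (constant-flow equation of motion).
Only the elastic term changes: ΔPIP = ΔVt / C = (300 − 350) / 33.3 = -1.502 cmH2O.
Original PIP = 350/33.3 + 10.5×1.0333 + 15 = 36.36 cmH2O; new PIP = 36.36 + (-1.502) = 34.858 cmH2O.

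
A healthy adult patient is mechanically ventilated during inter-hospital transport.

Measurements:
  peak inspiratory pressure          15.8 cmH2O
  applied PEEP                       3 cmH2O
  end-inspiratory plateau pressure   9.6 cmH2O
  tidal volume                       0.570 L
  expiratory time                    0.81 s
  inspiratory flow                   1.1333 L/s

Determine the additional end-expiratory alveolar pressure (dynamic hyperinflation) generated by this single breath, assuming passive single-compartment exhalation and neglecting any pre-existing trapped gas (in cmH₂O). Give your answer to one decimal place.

R = (PIP − Pplat)/V̇ = (15.8 − 9.6) / 1.1333 = 6.2/1.1333 = 5.471 cmH2O·s/L.
C = Vt/(Pplat − PEEP) = 570.0 / (9.6 − 3) = 570.0/6.6 = 86.364 mL/cmH2O.
τ = R × C = 5.471 × 0.08636 L/cmH2O = 0.4725 s.
Fraction remaining = e^(−Te/τ) = e^(−0.81/0.4725) = 0.1801; trapped volume = 570.0 × 0.1801 = 102.66 mL.
Additional alveolar pressure from trapping ≈ V_trapped / C = 102.66 / 86.364 = 1.189 cmH2O.

1.2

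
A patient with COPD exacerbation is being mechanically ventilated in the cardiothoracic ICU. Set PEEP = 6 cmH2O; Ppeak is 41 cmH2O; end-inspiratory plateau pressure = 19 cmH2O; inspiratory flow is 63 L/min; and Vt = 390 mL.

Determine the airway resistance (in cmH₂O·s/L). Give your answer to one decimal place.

Flow: 63 L/min ÷ 60 = 1.05 L/s.
Raw = (PIP − Pplat) / flow = (41 − 19) / 1.05 = 22.0 / 1.05 = 20.952 cmH2O·s/L.

21.0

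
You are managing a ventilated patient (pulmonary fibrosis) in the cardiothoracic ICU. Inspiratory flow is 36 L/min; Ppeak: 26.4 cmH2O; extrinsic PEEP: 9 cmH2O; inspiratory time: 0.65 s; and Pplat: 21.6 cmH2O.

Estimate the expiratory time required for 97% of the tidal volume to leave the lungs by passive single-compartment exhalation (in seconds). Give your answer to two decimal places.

Flow: 36 L/min ÷ 60 = 0.6 L/s.
Vt = flow × Ti = 0.6 L/s × 0.65 s × 1000 mL/L = 390.0 mL.
R = (PIP − Pplat)/V̇ = (26.4 − 21.6) / 0.6 = 4.8/0.6 = 8.0 cmH2O·s/L.
C = Vt/(Pplat − PEEP) = 390.0 / (21.6 − 9) = 390.0/12.6 = 30.952 mL/cmH2O.
τ = R × C = 8.0 × 0.03095 L/cmH2O = 0.2476 s.
t = −τ·ln(1 − 0.97) = −0.2476·ln(0.03) = 0.8682 s.

0.87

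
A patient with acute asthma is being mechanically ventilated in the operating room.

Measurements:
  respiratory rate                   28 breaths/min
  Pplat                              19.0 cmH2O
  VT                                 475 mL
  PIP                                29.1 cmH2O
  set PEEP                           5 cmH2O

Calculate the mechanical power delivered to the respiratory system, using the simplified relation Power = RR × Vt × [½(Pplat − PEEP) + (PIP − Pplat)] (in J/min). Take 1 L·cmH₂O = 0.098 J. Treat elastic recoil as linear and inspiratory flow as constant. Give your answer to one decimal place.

22.3

Per-breath work = Vt × [½(Pplat−PEEP) + (PIP−Pplat)] = 0.475 × [0.5×14.0 + 10.1] = 0.475 × 17.1 = 8.123 L·cmH2O.
Power = 28 × 8.123 = 227.44 L·cmH2O/min.
× 0.098 J/(L·cmH2O) → 22.289 J/min.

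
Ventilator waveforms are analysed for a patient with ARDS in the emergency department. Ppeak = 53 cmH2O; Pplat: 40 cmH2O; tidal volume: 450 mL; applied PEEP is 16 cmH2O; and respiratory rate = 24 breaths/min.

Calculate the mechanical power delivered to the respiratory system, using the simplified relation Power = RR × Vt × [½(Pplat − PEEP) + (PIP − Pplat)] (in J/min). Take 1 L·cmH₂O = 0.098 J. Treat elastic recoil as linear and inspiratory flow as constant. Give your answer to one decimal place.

Per-breath work = Vt × [½(Pplat−PEEP) + (PIP−Pplat)] = 0.450 × [0.5×24.0 + 13.0] = 0.450 × 25.0 = 11.25 L·cmH2O.
Power = 24 × 11.25 = 270.0 L·cmH2O/min.
× 0.098 J/(L·cmH2O) → 26.46 J/min.

26.5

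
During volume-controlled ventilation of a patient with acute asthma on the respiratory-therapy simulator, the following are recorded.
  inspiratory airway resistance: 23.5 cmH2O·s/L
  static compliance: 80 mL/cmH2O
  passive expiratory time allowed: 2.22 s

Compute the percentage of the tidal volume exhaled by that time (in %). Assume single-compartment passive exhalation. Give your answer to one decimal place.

τ = R × C = 23.5 × 80 mL/cmH2O = 23.5 × 0.080 L/cmH2O = 1.88 s.
Passive exhalation: V(t)/V₀ = e^(−t/τ) = e^(−2.22/1.88) = 0.307.
Fraction exhaled = 1 − 0.307 = 0.693 → 69.3%.

69.3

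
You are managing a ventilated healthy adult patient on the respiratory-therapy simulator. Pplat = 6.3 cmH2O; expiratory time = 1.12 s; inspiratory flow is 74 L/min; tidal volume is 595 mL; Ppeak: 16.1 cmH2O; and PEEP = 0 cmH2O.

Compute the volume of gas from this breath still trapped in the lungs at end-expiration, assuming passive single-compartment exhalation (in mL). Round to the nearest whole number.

134

Flow: 74 L/min ÷ 60 = 1.2333 L/s.
R = (PIP − Pplat)/V̇ = (16.1 − 6.3) / 1.2333 = 9.8/1.2333 = 7.946 cmH2O·s/L.
C = Vt/(Pplat − PEEP) = 595.0 / (6.3 − 0) = 595.0/6.3 = 94.444 mL/cmH2O.
τ = R × C = 7.946 × 0.09444 L/cmH2O = 0.7504 s.
Fraction remaining = e^(−Te/τ) = e^(−1.12/0.7504) = 0.2248.
Trapped volume = 595.0 × 0.2248 = 133.76 mL.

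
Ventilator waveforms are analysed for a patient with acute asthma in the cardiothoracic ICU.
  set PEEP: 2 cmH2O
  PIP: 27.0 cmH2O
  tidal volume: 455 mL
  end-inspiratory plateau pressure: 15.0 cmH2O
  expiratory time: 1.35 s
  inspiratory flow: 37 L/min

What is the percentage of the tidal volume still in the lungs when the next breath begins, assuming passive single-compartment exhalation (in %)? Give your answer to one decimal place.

13.8

Flow: 37 L/min ÷ 60 = 0.6167 L/s.
R = (PIP − Pplat)/V̇ = (27.0 − 15.0) / 0.6167 = 12.0/0.6167 = 19.458 cmH2O·s/L.
C = Vt/(Pplat − PEEP) = 455.0 / (15.0 − 2) = 455.0/13.0 = 35.0 mL/cmH2O.
τ = R × C = 19.458 × 0.035 L/cmH2O = 0.681 s.
Fraction remaining at end-expiration = e^(−Te/τ) = e^(−1.35/0.681) = 0.1377 → 13.77%.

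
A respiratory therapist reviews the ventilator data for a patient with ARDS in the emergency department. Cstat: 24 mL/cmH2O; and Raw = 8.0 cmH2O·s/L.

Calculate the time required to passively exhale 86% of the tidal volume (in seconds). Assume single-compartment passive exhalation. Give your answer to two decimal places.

τ = R × C = 8.0 × 24 mL/cmH2O = 8.0 × 0.024 L/cmH2O = 0.192 s.
Exhaled fraction f = 1 − e^(−t/τ) → t = −τ·ln(1 − f) = −0.192·ln(0.14) = 0.3775 s.

0.38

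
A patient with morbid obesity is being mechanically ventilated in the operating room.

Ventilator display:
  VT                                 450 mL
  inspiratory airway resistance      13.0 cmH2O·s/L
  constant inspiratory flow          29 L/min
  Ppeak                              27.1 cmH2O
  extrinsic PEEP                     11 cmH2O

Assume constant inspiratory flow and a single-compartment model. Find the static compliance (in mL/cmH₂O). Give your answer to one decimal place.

45.8

Flow: 29 L/min ÷ 60 = 0.4833 L/s.
Equation of motion (constant flow): PIP = Vt/C + R·V̇ + PEEP.
Vt/C = PIP − R·V̇ − PEEP = 27.1 − 13.0×0.4833 − 11 = 27.1 − 6.283 − 11 = 9.817 cmH2O.
C = Vt / 9.817 = 450 / 9.817 = 45.839 mL/cmH2O.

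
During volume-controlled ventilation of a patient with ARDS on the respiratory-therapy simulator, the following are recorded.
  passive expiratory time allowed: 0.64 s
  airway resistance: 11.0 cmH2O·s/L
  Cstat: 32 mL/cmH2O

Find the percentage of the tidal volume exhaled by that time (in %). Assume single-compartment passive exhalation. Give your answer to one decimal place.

τ = R × C = 11.0 × 32 mL/cmH2O = 11.0 × 0.032 L/cmH2O = 0.352 s.
Passive exhalation: V(t)/V₀ = e^(−t/τ) = e^(−0.64/0.352) = 0.1623.
Fraction exhaled = 1 − 0.1623 = 0.8377 → 83.77%.

83.8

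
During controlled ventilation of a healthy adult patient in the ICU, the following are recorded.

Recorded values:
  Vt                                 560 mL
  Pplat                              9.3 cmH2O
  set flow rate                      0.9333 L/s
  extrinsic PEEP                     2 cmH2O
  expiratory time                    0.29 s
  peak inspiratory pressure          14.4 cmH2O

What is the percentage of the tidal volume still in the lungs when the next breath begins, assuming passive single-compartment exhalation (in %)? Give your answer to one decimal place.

50.1

R = (PIP − Pplat)/V̇ = (14.4 − 9.3) / 0.9333 = 5.1/0.9333 = 5.464 cmH2O·s/L.
C = Vt/(Pplat − PEEP) = 560.0 / (9.3 − 2) = 560.0/7.3 = 76.712 mL/cmH2O.
τ = R × C = 5.464 × 0.07671 L/cmH2O = 0.4191 s.
Fraction remaining at end-expiration = e^(−Te/τ) = e^(−0.29/0.4191) = 0.5006 → 50.06%.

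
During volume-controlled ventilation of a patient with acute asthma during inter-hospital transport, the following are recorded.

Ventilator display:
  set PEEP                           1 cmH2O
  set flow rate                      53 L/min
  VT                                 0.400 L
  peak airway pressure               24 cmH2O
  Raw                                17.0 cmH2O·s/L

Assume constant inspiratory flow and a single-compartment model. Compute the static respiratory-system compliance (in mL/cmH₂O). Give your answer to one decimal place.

50.1

Flow: 53 L/min ÷ 60 = 0.8833 L/s.
Equation of motion (constant flow): PIP = Vt/C + R·V̇ + PEEP.
Vt/C = PIP − R·V̇ − PEEP = 24 − 17.0×0.8833 − 1 = 24 − 15.016 − 1 = 7.984 cmH2O.
C = Vt / 7.984 = 400 / 7.984 = 50.1 mL/cmH2O.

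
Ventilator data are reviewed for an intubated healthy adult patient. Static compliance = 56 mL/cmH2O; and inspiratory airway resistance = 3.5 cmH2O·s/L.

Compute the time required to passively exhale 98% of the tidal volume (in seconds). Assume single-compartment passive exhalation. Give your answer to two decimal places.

τ = R × C = 3.5 × 56 mL/cmH2O = 3.5 × 0.056 L/cmH2O = 0.196 s.
Exhaled fraction f = 1 − e^(−t/τ) → t = −τ·ln(1 − f) = −0.196·ln(0.02) = 0.7668 s.

0.77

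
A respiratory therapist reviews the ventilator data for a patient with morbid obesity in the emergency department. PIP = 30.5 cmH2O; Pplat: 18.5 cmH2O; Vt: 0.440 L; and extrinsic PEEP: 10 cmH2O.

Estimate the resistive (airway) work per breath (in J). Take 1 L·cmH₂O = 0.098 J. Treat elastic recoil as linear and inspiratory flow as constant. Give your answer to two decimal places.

0.52

With constant inspiratory flow the resistive pressure is constant at PIP − Pplat = 30.5 − 18.5 = 12.0 cmH2O, so resistive work = 12.0 × 0.440 = 5.28 L·cmH2O.
× 0.098 J/(L·cmH2O) → 0.5174 J.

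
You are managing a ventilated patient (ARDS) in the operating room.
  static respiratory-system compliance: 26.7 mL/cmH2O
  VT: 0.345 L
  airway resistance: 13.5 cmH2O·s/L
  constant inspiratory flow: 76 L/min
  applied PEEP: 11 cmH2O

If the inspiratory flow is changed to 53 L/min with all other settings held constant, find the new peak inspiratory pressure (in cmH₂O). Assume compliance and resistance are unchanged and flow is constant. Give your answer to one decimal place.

Flow: 76 L/min ÷ 60 = 1.2667 L/s.
New flow: 53 L/min ÷ 60 = 0.8833 L/s.
PIP = Vt/C + R·V̇ + PEEP (constant-flow equation of motion).
Only the resistive term changes: ΔPIP = R × ΔV̇ = 13.5 × (0.8833 − 1.2667) = 13.5 × -0.3834 = -5.176 cmH2O.
Original PIP = 345/26.7 + 13.5×1.2667 + 11 = 41.022 cmH2O; new PIP = 41.022 + (-5.176) = 35.846 cmH2O.

35.8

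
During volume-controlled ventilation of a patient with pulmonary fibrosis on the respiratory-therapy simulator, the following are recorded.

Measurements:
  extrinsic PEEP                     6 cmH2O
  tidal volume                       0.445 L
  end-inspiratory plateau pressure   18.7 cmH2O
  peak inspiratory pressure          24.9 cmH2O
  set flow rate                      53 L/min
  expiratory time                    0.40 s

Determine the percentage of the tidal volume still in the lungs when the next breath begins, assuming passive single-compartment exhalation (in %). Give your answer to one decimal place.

19.7

Flow: 53 L/min ÷ 60 = 0.8833 L/s.
R = (PIP − Pplat)/V̇ = (24.9 − 18.7) / 0.8833 = 6.2/0.8833 = 7.019 cmH2O·s/L.
C = Vt/(Pplat − PEEP) = 445.0 / (18.7 − 6) = 445.0/12.7 = 35.039 mL/cmH2O.
τ = R × C = 7.019 × 0.03504 L/cmH2O = 0.2459 s.
Fraction remaining at end-expiration = e^(−Te/τ) = e^(−0.40/0.2459) = 0.1966 → 19.66%.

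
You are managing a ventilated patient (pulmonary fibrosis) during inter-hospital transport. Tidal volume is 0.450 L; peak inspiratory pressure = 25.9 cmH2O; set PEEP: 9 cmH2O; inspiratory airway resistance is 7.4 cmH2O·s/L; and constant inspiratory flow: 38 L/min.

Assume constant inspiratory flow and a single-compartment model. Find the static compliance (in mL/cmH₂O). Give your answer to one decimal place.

Flow: 38 L/min ÷ 60 = 0.6333 L/s.
Equation of motion (constant flow): PIP = Vt/C + R·V̇ + PEEP.
Vt/C = PIP − R·V̇ − PEEP = 25.9 − 7.4×0.6333 − 9 = 25.9 − 4.686 − 9 = 12.214 cmH2O.
C = Vt / 12.214 = 450 / 12.214 = 36.843 mL/cmH2O.

36.8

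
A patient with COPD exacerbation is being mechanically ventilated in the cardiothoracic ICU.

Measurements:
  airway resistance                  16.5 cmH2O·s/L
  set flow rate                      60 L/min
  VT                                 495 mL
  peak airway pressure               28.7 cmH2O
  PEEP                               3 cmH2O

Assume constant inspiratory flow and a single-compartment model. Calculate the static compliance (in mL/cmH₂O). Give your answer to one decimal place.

Flow: 60 L/min ÷ 60 = 1 L/s.
Equation of motion (constant flow): PIP = Vt/C + R·V̇ + PEEP.
Vt/C = PIP − R·V̇ − PEEP = 28.7 − 16.5×1 − 3 = 28.7 − 16.5 − 3 = 9.2 cmH2O.
C = Vt / 9.2 = 495 / 9.2 = 53.804 mL/cmH2O.

53.8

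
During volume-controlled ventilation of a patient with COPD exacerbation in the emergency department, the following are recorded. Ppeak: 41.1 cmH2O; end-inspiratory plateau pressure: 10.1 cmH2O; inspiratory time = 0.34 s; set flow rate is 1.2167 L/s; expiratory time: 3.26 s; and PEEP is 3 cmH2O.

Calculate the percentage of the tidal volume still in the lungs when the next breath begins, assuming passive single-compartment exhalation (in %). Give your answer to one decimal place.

Vt = flow × Ti = 1.2167 L/s × 0.34 s × 1000 mL/L = 413.68 mL.
R = (PIP − Pplat)/V̇ = (41.1 − 10.1) / 1.2167 = 31.0/1.2167 = 25.479 cmH2O·s/L.
C = Vt/(Pplat − PEEP) = 413.68 / (10.1 − 3) = 413.68/7.1 = 58.265 mL/cmH2O.
τ = R × C = 25.479 × 0.05827 L/cmH2O = 1.485 s.
Fraction remaining at end-expiration = e^(−Te/τ) = e^(−3.26/1.485) = 0.1113 → 11.13%.

11.1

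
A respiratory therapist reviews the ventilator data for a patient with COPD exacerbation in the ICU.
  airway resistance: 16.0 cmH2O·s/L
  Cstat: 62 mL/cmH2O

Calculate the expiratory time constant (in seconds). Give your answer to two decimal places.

0.99

τ = R × C = 16.0 × 62 mL/cmH2O = 16.0 × 0.062 L/cmH2O = 0.992 s.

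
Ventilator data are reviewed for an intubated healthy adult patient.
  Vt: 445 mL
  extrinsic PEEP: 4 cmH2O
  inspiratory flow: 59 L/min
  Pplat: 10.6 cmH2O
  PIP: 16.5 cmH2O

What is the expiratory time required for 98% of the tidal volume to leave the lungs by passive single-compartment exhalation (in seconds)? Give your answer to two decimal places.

1.58

Flow: 59 L/min ÷ 60 = 0.9833 L/s.
R = (PIP − Pplat)/V̇ = (16.5 − 10.6) / 0.9833 = 5.9/0.9833 = 6.0 cmH2O·s/L.
C = Vt/(Pplat − PEEP) = 445.0 / (10.6 − 4) = 445.0/6.6 = 67.424 mL/cmH2O.
τ = R × C = 6.0 × 0.06742 L/cmH2O = 0.4045 s.
t = −τ·ln(1 − 0.98) = −0.4045·ln(0.02) = 1.582 s.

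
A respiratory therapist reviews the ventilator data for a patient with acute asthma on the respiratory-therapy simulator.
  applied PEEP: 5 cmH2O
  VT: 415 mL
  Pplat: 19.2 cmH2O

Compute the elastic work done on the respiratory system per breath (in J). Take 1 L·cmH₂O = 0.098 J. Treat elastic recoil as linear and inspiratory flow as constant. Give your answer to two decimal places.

Elastic work ≈ ½ × (Pplat − PEEP) × Vt = 0.5 × (19.2 − 5) × 0.415 L = 0.5 × 14.2 × 0.415 = 2.947 L·cmH2O.
× 0.098 J/(L·cmH2O) → 0.2888 J.

0.29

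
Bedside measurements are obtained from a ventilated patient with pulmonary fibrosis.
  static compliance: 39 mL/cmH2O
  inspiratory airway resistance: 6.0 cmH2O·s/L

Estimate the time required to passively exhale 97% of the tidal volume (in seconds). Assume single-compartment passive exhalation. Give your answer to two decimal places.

0.82

τ = R × C = 6.0 × 39 mL/cmH2O = 6.0 × 0.039 L/cmH2O = 0.234 s.
Exhaled fraction f = 1 − e^(−t/τ) → t = −τ·ln(1 − f) = −0.234·ln(0.03) = 0.8205 s.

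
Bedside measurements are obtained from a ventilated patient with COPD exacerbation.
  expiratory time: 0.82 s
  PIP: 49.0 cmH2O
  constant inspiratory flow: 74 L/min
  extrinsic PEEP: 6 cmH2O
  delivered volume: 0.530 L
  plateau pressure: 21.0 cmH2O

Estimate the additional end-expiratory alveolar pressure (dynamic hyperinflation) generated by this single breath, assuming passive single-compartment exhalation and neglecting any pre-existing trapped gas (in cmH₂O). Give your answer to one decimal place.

Flow: 74 L/min ÷ 60 = 1.2333 L/s.
R = (PIP − Pplat)/V̇ = (49.0 − 21.0) / 1.2333 = 28.0/1.2333 = 22.703 cmH2O·s/L.
C = Vt/(Pplat − PEEP) = 530.0 / (21.0 − 6) = 530.0/15.0 = 35.333 mL/cmH2O.
τ = R × C = 22.703 × 0.03533 L/cmH2O = 0.8021 s.
Fraction remaining = e^(−Te/τ) = e^(−0.82/0.8021) = 0.3598; trapped volume = 530.0 × 0.3598 = 190.69 mL.
Additional alveolar pressure from trapping ≈ V_trapped / C = 190.69 / 35.333 = 5.397 cmH2O.

5.4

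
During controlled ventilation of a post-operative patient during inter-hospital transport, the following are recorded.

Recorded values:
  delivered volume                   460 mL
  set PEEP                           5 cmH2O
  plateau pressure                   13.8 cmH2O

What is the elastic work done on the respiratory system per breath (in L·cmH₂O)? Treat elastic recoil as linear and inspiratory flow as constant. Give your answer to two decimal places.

Elastic work ≈ ½ × (Pplat − PEEP) × Vt = 0.5 × (13.8 − 5) × 0.460 L = 0.5 × 8.8 × 0.460 = 2.024 L·cmH2O.

2.02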